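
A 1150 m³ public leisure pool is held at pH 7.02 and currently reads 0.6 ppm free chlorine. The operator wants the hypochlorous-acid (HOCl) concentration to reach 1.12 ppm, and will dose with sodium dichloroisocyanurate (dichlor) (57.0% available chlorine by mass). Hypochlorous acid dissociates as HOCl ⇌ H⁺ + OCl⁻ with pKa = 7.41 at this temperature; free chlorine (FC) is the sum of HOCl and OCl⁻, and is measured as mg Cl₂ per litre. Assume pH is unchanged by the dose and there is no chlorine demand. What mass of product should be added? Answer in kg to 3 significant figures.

1.97 kg

Volume: 1150 m³ = 1,150,000 L.
[OCl⁻]/[HOCl] = 10^(pH − pKa) = 10^(7.02 − 7.41) = 0.4074; fraction as HOCl = 1/(1 + 0.4074) = 0.7105.
Free chlorine required for 1.12 ppm HOCl: 1.12 / 0.7105 = 1.576 ppm.
FC to add: 1.576 − 0.6 = 0.9763 mg/L as Cl₂.
Cl₂ equivalent: 0.9763 mg/L × 1,150,000 L = 1123 g.
Product at 57.0% available Cl: 1123 / 0.57 = 1970 g.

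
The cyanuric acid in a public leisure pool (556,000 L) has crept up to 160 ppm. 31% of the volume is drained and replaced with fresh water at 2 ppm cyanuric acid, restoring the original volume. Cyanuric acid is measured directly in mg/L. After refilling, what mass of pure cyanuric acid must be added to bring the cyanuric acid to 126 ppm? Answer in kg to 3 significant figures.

8.33 kg

After draining 31% and refilling: 160 × 0.69 + 2 × 0.31 = 111.02 ppm.
Deficit to target: 126 − 111.02 = 14.98 mg/L.
Mass: 14.98 mg/L × 556,000 L = 8329 g cyanuric acid.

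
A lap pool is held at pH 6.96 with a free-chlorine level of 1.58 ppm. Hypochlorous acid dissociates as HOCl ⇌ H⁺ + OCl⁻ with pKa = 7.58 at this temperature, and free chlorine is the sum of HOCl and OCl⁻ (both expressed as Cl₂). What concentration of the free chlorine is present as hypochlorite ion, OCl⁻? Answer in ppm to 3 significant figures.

0.306 ppm

[OCl⁻]/[HOCl] = 10^(pH − pKa) = 10^(6.96 − 7.58) = 10^-0.62 = 0.2399.
Fraction as HOCl = 1 / (1 + 0.2399) = 0.8065.
OCl⁻ = (1 − 0.8065) × 1.58 ppm = 0.3057 ppm.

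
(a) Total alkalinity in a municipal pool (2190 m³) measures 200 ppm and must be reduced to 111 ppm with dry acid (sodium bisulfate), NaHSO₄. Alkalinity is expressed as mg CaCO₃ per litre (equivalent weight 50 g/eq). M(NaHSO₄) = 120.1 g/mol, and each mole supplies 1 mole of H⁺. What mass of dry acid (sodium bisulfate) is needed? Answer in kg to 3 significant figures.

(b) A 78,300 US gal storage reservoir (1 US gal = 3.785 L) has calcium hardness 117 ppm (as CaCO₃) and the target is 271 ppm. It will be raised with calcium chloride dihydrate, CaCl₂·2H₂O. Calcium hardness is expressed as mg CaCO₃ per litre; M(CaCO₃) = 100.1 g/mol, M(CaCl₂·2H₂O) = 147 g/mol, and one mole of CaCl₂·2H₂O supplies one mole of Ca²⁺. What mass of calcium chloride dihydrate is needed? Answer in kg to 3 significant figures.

(a) Volume: 2190 m³ = 2,190,000 L.
(a) Alkalinity to neutralize: (200 − 111) = 89 mg/L as CaCO₃ × 2,190,000 L = 194,900 g as CaCO₃.
(a) Equivalents of H⁺ required: 194,900 ÷ 50 g/eq = 3898 eq = 3898 mol NaHSO₄.
(a) Mass of NaHSO₄: 3898 × 120.1 = 468,200 g.

(b) Volume: 78,300 US gal × 3.785 L/gal = 296,366 L.
(b) Hardness to add: (271 − 117) = 154 mg/L as CaCO₃ × 296,366 L = 45,640 g as CaCO₃.
(b) Moles of Ca²⁺ (1 mol Ca²⁺ ≡ 1 mol CaCO₃): 45,640 / 100.1 g/mol = 455.9 mol.
(b) Mass of CaCl₂·2H₂O: 455.9 × 147 = 67,020 g.

(a) 468 kg; (b) 67.0 kg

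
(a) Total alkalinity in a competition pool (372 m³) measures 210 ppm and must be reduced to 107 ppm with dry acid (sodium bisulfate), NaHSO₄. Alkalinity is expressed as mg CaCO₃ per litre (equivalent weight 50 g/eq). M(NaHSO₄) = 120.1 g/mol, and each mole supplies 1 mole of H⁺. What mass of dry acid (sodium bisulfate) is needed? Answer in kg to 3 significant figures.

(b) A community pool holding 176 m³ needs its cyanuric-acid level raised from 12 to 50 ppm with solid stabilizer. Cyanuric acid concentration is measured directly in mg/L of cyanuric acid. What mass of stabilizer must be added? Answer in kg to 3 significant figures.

(a) Volume: 372 m³ = 372,000 L.
(a) Alkalinity to neutralize: (210 − 107) = 103 mg/L as CaCO₃ × 372,000 L = 38,320 g as CaCO₃.
(a) Equivalents of H⁺ required: 38,320 ÷ 50 g/eq = 766.3 eq = 766.3 mol NaHSO₄.
(a) Mass of NaHSO₄: 766.3 × 120.1 = 92,040 g.

(b) Volume: 176 m³ = 176,000 L.
(b) CYA to add: (50 − 12) = 38 mg/L × 176,000 L = 6688 g cyanuric acid.

(a) 92.0 kg; (b) 6.69 kg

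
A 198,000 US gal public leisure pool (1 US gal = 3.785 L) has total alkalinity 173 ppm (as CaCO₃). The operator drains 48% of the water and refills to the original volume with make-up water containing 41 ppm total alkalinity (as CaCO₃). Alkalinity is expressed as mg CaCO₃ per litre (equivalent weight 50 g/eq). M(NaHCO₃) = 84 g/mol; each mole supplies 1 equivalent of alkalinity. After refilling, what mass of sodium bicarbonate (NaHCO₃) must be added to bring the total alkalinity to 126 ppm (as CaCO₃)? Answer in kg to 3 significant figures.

Volume: 198,000 US gal × 3.785 L/gal = 749,430 L.
After draining 48% and refilling: 173 × 0.52 + 41 × 0.48 = 109.64 ppm.
Deficit to target: 126 − 109.64 = 16.36 mg/L.
As CaCO₃: 16.36 mg/L × 749,430 L = 12,260 g; ÷ 50 g/eq ÷ 1 = 245.2 mol NaHCO₃.
Mass: 245.2 × 84 = 20,600 g.

20.6 kg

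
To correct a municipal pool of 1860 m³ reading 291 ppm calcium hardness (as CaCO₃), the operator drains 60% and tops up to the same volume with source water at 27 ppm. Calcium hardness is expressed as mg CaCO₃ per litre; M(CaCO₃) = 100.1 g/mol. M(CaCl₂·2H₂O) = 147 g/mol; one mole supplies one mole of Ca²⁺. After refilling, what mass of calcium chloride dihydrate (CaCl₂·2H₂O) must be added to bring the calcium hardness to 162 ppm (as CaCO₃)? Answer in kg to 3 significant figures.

80.3 kg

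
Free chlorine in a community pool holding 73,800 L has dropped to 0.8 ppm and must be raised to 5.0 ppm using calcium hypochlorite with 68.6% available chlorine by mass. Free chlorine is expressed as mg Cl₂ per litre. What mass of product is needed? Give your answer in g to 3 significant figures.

452 g

Chlorine deficit: 5.0 − 0.8 = 4.2 ppm = 4.2 mg/L as Cl₂.
Cl₂ equivalent needed: 4.2 mg/L × 73,800 L = 310,000 mg = 310 g.
Product at 68.6% available chlorine: 310 / 0.686 = 451.8 g.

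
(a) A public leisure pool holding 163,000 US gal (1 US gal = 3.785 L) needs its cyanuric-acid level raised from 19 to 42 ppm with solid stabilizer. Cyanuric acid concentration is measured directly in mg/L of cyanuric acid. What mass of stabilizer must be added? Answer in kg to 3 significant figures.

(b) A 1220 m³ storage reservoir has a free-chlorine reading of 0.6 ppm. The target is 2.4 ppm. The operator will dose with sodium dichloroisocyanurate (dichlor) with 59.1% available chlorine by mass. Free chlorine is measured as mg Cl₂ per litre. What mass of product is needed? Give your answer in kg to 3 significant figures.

(a) 14.2 kg; (b) 3.72 kg

(a) Volume: 163,000 US gal × 3.785 L/gal = 616,955 L.
(a) CYA to add: (42 − 19) = 23 mg/L × 616,955 L = 14,190 g cyanuric acid.

(b) Volume: 1220 m³ = 1,220,000 L.
(b) Chlorine deficit: 2.4 − 0.6 = 1.8 ppm = 1.8 mg/L as Cl₂.
(b) Cl₂ equivalent needed: 1.8 mg/L × 1,220,000 L = 2,196,000 mg = 2196 g.
(b) Product at 59.1% available chlorine: 2196 / 0.591 = 3716 g.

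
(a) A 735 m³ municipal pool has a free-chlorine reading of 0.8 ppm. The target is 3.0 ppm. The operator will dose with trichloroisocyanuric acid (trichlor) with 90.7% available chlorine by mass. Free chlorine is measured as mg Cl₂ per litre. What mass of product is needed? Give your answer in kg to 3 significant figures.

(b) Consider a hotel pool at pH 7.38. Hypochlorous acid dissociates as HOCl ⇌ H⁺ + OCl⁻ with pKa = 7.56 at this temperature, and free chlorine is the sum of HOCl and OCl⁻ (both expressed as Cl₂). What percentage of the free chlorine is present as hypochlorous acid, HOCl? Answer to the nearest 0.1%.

(a) 1.78 kg; (b) 60.2%

(a) Volume: 735 m³ = 735,000 L.
(a) Chlorine deficit: 3.0 − 0.8 = 2.2 ppm = 2.2 mg/L as Cl₂.
(a) Cl₂ equivalent needed: 2.2 mg/L × 735,000 L = 1,617,000 mg = 1617 g.
(a) Product at 90.7% available chlorine: 1617 / 0.907 = 1783 g.

(b) [OCl⁻]/[HOCl] = 10^(pH − pKa) = 10^(7.38 − 7.56) = 10^-0.18 = 0.6607.
(b) Fraction as HOCl = 1 / (1 + 0.6607) = 0.6022.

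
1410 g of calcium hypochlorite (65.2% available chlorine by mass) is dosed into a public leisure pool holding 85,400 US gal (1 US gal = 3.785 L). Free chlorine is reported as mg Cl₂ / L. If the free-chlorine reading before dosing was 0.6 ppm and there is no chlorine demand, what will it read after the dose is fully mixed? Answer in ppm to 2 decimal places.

Volume: 85,400 US gal × 3.785 L/gal = 323,239 L.
Available chlorine delivered: 1410 g × 0.652 = 919.3 g as Cl₂.
Concentration rise: 919.3 g / 323,239 L = 2.844 mg/L = 2.84 ppm.
Final FC: 0.6 + 2.84 = 3.44 ppm.

3.44 ppm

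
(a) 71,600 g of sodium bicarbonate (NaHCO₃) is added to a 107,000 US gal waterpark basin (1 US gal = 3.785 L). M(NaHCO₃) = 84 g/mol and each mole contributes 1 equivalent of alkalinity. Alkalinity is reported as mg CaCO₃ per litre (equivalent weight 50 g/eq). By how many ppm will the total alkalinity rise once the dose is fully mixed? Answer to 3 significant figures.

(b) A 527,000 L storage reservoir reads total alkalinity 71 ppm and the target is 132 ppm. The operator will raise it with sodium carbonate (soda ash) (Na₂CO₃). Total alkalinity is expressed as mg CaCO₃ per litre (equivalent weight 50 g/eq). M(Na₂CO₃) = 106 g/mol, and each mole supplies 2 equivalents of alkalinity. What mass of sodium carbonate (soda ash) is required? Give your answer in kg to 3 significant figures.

(a) 105 ppm; (b) 34.1 kg

(a) Volume: 107,000 US gal × 3.785 L/gal = 404,995 L.
(a) Moles of NaHCO₃: 71,600 g ÷ 84 g/mol = 852.4 mol → 852.4 eq of alkalinity.
(a) As CaCO₃: 852.4 eq × 50 g/eq = 42,620 g.
(a) Rise: 42,620 g / 404,995 L × 1000 = 105.2 mg/L.

(b) Alkalinity to add: (132 − 71) = 61 mg/L as CaCO₃ × 527,000 L = 32,150 g as CaCO₃.
(b) Equivalents: 32,150 g ÷ 50 g/eq = 642.9 eq.
(b) Each mole of Na₂CO₃ supplies 2 eq, so 642.9 / 2 = 321.5 mol.
(b) Mass: 321.5 mol × 106 g/mol = 34,080 g.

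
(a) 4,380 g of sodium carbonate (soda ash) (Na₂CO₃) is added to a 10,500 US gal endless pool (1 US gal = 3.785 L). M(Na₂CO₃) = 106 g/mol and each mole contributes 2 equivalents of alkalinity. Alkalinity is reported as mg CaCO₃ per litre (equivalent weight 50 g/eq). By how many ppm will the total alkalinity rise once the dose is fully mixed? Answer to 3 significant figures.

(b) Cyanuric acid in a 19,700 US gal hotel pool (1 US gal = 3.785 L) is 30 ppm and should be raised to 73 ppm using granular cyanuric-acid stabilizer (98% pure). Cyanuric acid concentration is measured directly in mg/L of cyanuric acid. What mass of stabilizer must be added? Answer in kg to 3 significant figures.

(a) 104 ppm; (b) 3.27 kg

(a) Volume: 10,500 US gal × 3.785 L/gal = 39,742 L.
(a) Moles of Na₂CO₃: 4,380 g ÷ 106 g/mol = 41.32 mol → 82.64 eq of alkalinity.
(a) As CaCO₃: 82.64 eq × 50 g/eq = 4132 g.
(a) Rise: 4132 g / 39,742 L × 1000 = 104 mg/L.

(b) Volume: 19,700 US gal × 3.785 L/gal = 74,564 L.
(b) CYA to add: (73 − 30) = 43 mg/L × 74,564 L = 3206 g cyanuric acid.
(b) At 98% purity: 3206 / 0.98 = 3272 g product.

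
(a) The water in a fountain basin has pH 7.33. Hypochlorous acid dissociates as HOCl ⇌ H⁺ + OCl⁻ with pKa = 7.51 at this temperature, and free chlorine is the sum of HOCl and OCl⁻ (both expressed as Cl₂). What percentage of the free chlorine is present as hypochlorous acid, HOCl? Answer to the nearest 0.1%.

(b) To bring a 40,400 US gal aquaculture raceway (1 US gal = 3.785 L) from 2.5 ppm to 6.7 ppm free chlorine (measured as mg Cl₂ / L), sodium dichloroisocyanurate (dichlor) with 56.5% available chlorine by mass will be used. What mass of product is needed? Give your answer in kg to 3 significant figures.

(a) [OCl⁻]/[HOCl] = 10^(pH − pKa) = 10^(7.33 − 7.51) = 10^-0.18 = 0.6607.
(a) Fraction as HOCl = 1 / (1 + 0.6607) = 0.6022.

(b) Volume: 40,400 US gal × 3.785 L/gal = 152,914 L.
(b) Chlorine deficit: 6.7 − 2.5 = 4.2 ppm = 4.2 mg/L as Cl₂.
(b) Cl₂ equivalent needed: 4.2 mg/L × 152,914 L = 642,200 mg = 642.2 g.
(b) Product at 56.5% available chlorine: 642.2 / 0.565 = 1137 g.

(a) 60.2%; (b) 1.14 kg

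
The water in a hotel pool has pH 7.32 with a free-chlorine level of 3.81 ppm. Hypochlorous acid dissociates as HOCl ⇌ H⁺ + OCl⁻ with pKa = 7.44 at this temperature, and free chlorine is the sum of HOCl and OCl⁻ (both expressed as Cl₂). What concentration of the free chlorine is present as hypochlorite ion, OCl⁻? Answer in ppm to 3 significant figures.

1.64 ppm

[OCl⁻]/[HOCl] = 10^(pH − pKa) = 10^(7.32 − 7.44) = 10^-0.12 = 0.7586.
Fraction as HOCl = 1 / (1 + 0.7586) = 0.5686.
OCl⁻ = (1 − 0.5686) × 3.81 ppm = 1.643 ppm.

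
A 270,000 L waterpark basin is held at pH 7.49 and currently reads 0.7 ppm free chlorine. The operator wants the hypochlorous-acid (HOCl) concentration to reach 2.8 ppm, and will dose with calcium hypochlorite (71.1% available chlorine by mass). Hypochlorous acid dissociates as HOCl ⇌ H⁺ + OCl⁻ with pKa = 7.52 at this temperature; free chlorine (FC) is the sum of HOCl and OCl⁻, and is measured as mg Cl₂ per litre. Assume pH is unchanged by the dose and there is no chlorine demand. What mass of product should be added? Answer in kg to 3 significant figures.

1.79 kg

[OCl⁻]/[HOCl] = 10^(pH − pKa) = 10^(7.49 − 7.52) = 0.9333; fraction as HOCl = 1/(1 + 0.9333) = 0.5173.
Free chlorine required for 2.8 ppm HOCl: 2.8 / 0.5173 = 5.413 ppm.
FC to add: 5.413 − 0.7 = 4.713 mg/L as Cl₂.
Cl₂ equivalent: 4.713 mg/L × 270,000 L = 1273 g.
Product at 71.1% available Cl: 1273 / 0.711 = 1790 g.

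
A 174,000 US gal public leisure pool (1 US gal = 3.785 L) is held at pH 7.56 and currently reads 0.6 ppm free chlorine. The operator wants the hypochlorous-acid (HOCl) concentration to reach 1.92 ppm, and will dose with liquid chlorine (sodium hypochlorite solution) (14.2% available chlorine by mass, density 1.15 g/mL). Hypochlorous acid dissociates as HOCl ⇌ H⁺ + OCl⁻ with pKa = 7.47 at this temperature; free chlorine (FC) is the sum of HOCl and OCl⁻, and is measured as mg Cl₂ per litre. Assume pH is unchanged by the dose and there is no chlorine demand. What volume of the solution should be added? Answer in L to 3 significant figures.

14.8 L

Volume: 174,000 US gal × 3.785 L/gal = 658,590 L.
[OCl⁻]/[HOCl] = 10^(pH − pKa) = 10^(7.56 − 7.47) = 1.23; fraction as HOCl = 1/(1 + 1.23) = 0.4484.
Free chlorine required for 1.92 ppm HOCl: 1.92 / 0.4484 = 4.282 ppm.
FC to add: 4.282 − 0.6 = 3.682 mg/L as Cl₂.
Cl₂ equivalent: 3.682 mg/L × 658,590 L = 2425 g.
Product at 14.2% available Cl: 2425 / 0.142 = 17,080 g.
Volume: 17,080 g ÷ 1.15 g/mL = 14,850 mL.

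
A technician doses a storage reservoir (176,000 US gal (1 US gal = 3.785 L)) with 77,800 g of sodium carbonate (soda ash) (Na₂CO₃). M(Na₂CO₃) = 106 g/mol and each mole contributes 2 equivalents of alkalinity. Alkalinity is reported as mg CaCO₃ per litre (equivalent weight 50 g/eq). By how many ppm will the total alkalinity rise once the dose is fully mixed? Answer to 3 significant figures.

Volume: 176,000 US gal × 3.785 L/gal = 666,160 L.
Moles of Na₂CO₃: 77,800 g ÷ 106 g/mol = 734 mol → 1468 eq of alkalinity.
As CaCO₃: 1468 eq × 50 g/eq = 73,400 g.
Rise: 73,400 g / 666,160 L × 1000 = 110.2 mg/L.

110 ppm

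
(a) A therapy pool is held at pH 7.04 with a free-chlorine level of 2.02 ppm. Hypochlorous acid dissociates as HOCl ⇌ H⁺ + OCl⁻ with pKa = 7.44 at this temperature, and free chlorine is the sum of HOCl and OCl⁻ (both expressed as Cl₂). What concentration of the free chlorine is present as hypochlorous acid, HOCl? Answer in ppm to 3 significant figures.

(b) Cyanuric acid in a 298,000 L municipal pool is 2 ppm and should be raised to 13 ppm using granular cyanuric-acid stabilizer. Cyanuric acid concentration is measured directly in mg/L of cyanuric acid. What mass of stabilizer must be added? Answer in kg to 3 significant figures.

(a) [OCl⁻]/[HOCl] = 10^(pH − pKa) = 10^(7.04 − 7.44) = 10^-0.40 = 0.3981.
(a) Fraction as HOCl = 1 / (1 + 0.3981) = 0.7153.
(a) HOCl = 0.7153 × 2.02 ppm = 1.445 ppm.

(b) CYA to add: (13 − 2) = 11 mg/L × 298,000 L = 3278 g cyanuric acid.

(a) 1.44 ppm; (b) 3.28 kg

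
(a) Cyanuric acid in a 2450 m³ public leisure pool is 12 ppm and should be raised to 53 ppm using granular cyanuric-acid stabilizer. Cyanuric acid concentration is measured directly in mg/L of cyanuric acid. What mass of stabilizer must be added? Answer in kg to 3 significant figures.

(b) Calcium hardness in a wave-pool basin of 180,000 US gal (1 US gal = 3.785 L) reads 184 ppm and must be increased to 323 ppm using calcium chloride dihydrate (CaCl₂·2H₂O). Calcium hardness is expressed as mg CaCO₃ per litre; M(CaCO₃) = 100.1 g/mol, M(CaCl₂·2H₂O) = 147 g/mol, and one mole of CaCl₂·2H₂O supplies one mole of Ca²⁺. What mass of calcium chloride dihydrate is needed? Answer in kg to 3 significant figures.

(a) Volume: 2450 m³ = 2,450,000 L.
(a) CYA to add: (53 − 12) = 41 mg/L × 2,450,000 L = 100,400 g cyanuric acid.

(b) Volume: 180,000 US gal × 3.785 L/gal = 681,300 L.
(b) Hardness to add: (323 − 184) = 139 mg/L as CaCO₃ × 681,300 L = 94,700 g as CaCO₃.
(b) Moles of Ca²⁺ (1 mol Ca²⁺ ≡ 1 mol CaCO₃): 94,700 / 100.1 g/mol = 946.1 mol.
(b) Mass of CaCl₂·2H₂O: 946.1 × 147 = 139,100 g.

(a) 100 kg; (b) 139 kg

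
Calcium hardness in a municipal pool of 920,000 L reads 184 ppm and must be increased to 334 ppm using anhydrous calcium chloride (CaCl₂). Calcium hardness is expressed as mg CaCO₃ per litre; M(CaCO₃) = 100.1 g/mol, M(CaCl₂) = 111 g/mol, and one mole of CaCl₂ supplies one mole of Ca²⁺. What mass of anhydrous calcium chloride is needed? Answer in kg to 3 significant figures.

Hardness to add: (334 − 184) = 150 mg/L as CaCO₃ × 920,000 L = 138,000 g as CaCO₃.
Moles of Ca²⁺ (1 mol Ca²⁺ ≡ 1 mol CaCO₃): 138,000 / 100.1 g/mol = 1379 mol.
Mass of CaCl₂: 1379 × 111 = 153,000 g.

153 kg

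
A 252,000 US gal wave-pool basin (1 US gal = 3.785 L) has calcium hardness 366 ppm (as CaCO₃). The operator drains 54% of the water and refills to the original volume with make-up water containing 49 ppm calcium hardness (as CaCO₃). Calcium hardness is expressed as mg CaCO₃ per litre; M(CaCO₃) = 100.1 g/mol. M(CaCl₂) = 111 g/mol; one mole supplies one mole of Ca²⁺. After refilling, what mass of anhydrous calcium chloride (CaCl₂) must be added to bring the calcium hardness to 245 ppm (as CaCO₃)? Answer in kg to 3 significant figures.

53.1 kg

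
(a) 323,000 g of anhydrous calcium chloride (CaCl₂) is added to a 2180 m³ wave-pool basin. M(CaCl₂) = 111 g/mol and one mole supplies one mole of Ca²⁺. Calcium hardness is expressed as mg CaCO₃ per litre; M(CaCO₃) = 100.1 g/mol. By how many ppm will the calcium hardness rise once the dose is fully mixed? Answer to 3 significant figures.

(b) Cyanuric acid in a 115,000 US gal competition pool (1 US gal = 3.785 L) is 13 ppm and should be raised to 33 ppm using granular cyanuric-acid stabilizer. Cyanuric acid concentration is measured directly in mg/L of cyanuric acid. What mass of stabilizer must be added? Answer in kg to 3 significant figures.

(a) 134 ppm; (b) 8.71 kg

(a) Volume: 2180 m³ = 2,180,000 L.
(a) Moles of Ca²⁺: 323,000 g ÷ 111 g/mol = 2910 mol.
(a) As CaCO₃: 2910 mol × 100.1 g/mol = 291,300 g.
(a) Rise: 291,300 g / 2,180,000 L × 1000 = 133.6 mg/L.

(b) Volume: 115,000 US gal × 3.785 L/gal = 435,275 L.
(b) CYA to add: (33 − 13) = 20 mg/L × 435,275 L = 8706 g cyanuric acid.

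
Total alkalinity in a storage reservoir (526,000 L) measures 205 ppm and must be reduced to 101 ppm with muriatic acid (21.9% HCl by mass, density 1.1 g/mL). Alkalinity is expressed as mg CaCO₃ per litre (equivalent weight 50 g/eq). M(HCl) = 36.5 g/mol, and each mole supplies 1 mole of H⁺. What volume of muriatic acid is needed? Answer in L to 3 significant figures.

166 L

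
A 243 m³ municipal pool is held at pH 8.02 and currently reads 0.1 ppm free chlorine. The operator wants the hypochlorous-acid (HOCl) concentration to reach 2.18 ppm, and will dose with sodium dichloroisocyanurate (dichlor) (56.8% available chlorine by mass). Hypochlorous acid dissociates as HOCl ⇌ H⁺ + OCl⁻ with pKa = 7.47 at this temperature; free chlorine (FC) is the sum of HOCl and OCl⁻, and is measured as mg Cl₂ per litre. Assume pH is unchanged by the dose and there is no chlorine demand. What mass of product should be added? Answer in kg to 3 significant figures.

Volume: 243 m³ = 243,000 L.
[OCl⁻]/[HOCl] = 10^(pH − pKa) = 10^(8.02 − 7.47) = 3.548; fraction as HOCl = 1/(1 + 3.548) = 0.2199.
Free chlorine required for 2.18 ppm HOCl: 2.18 / 0.2199 = 9.915 ppm.
FC to add: 9.915 − 0.1 = 9.815 mg/L as Cl₂.
Cl₂ equivalent: 9.815 mg/L × 243,000 L = 2385 g.
Product at 56.8% available Cl: 2385 / 0.568 = 4199 g.

4.20 kg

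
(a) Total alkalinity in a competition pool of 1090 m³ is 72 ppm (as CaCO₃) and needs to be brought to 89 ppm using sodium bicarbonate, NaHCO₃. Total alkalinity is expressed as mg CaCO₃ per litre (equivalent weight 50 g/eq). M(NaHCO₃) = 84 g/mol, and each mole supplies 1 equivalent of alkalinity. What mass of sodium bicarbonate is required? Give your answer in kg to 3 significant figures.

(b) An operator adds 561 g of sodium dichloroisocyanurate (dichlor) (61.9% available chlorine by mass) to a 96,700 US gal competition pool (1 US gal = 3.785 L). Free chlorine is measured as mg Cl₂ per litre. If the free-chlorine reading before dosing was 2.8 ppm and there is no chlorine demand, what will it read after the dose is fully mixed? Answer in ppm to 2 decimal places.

(a) 31.1 kg; (b) 3.75 ppm

(a) Volume: 1090 m³ = 1,090,000 L.
(a) Alkalinity to add: (89 − 72) = 17 mg/L as CaCO₃ × 1,090,000 L = 18,530 g as CaCO₃.
(a) Equivalents: 18,530 g ÷ 50 g/eq = 370.6 eq.
(a) NaHCO₃ supplies 1 eq per mole → 370.6 mol.
(a) Mass: 370.6 mol × 84 g/mol = 31,130 g.

(b) Volume: 96,700 US gal × 3.785 L/gal = 366,010 L.
(b) Available chlorine delivered: 561 g × 0.619 = 347.3 g as Cl₂.
(b) Concentration rise: 347.3 g / 366,010 L = 0.9488 mg/L = 0.95 ppm.
(b) Final FC: 2.8 + 0.95 = 3.75 ppm.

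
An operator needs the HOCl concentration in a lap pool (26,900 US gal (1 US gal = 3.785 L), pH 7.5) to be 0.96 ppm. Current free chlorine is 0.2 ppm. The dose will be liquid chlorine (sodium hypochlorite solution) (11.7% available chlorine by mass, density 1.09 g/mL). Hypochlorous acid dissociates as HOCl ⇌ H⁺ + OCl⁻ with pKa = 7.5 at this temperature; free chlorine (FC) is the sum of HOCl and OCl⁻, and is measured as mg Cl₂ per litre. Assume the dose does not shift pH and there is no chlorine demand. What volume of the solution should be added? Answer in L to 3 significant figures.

Volume: 26,900 US gal × 3.785 L/gal = 101,816 L.
[OCl⁻]/[HOCl] = 10^(pH − pKa) = 10^(7.5 − 7.5) = 1; fraction as HOCl = 1/(1 + 1) = 0.5.
Free chlorine required for 0.96 ppm HOCl: 0.96 / 0.5 = 1.92 ppm.
FC to add: 1.92 − 0.2 = 1.72 mg/L as Cl₂.
Cl₂ equivalent: 1.72 mg/L × 101,816 L = 175.1 g.
Product at 11.7% available Cl: 175.1 / 0.117 = 1497 g.
Volume: 1497 g ÷ 1.09 g/mL = 1373 mL.

1.37 L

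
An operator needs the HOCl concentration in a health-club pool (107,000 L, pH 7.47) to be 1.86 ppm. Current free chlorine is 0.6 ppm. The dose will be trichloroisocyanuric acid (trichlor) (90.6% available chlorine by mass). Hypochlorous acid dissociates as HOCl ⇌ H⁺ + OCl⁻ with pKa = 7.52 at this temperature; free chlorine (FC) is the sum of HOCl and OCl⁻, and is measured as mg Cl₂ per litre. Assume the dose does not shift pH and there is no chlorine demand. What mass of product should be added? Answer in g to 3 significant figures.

345 g

[OCl⁻]/[HOCl] = 10^(pH − pKa) = 10^(7.47 − 7.52) = 0.8913; fraction as HOCl = 1/(1 + 0.8913) = 0.5288.
Free chlorine required for 1.86 ppm HOCl: 1.86 / 0.5288 = 3.518 ppm.
FC to add: 3.518 − 0.6 = 2.918 mg/L as Cl₂.
Cl₂ equivalent: 2.918 mg/L × 107,000 L = 312.2 g.
Product at 90.6% available Cl: 312.2 / 0.906 = 344.6 g.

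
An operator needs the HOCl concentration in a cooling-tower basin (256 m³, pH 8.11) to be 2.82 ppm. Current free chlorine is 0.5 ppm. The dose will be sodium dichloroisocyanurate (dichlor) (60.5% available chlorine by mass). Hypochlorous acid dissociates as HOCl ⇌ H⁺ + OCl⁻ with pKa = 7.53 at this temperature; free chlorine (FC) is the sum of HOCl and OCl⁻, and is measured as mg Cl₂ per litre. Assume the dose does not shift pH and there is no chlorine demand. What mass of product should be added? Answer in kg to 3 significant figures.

Volume: 256 m³ = 256,000 L.
[OCl⁻]/[HOCl] = 10^(pH − pKa) = 10^(8.11 − 7.53) = 3.802; fraction as HOCl = 1/(1 + 3.802) = 0.2083.
Free chlorine required for 2.82 ppm HOCl: 2.82 / 0.2083 = 13.54 ppm.
FC to add: 13.54 − 0.5 = 13.04 mg/L as Cl₂.
Cl₂ equivalent: 13.04 mg/L × 256,000 L = 3339 g.
Product at 60.5% available Cl: 3339 / 0.605 = 5518 g.

5.52 kg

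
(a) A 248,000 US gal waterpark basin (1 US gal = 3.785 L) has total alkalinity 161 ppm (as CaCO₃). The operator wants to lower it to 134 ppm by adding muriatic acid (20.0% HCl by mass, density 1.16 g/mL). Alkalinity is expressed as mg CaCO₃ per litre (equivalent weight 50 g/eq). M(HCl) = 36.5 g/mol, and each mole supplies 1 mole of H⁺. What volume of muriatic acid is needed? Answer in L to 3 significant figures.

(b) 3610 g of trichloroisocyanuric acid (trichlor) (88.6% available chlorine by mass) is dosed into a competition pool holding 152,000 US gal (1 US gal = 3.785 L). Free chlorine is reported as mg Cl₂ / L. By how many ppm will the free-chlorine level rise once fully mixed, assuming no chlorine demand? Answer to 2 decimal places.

(a) Volume: 248,000 US gal × 3.785 L/gal = 938,680 L.
(a) Alkalinity to neutralize: (161 − 134) = 27 mg/L as CaCO₃ × 938,680 L = 25,340 g as CaCO₃.
(a) Equivalents of H⁺ required: 25,340 ÷ 50 g/eq = 506.9 eq = 506.9 mol HCl.
(a) Mass of HCl: 506.9 × 36.5 = 18,500 g.
(a) Mass of 20.0% solution: 18,500 / 0.2 = 92,510 g.
(a) Volume: 92,510 g ÷ 1.16 g/mL = 79,750 mL.

(b) Volume: 152,000 US gal × 3.785 L/gal = 575,320 L.
(b) Available chlorine delivered: 3610 g × 0.886 = 3198 g as Cl₂.
(b) Concentration rise: 3198 g / 575,320 L = 5.559 mg/L = 5.56 ppm.

(a) 79.7 L; (b) 5.56 ppm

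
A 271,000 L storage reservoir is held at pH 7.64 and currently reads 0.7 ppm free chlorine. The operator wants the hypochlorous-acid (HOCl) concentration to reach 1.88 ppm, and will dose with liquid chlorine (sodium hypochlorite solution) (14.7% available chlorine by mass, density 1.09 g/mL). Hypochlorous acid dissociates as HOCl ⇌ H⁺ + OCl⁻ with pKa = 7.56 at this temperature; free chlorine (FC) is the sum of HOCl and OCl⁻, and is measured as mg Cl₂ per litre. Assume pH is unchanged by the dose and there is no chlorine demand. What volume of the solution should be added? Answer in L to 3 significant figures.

5.82 L

[OCl⁻]/[HOCl] = 10^(pH − pKa) = 10^(7.64 − 7.56) = 1.202; fraction as HOCl = 1/(1 + 1.202) = 0.4541.
Free chlorine required for 1.88 ppm HOCl: 1.88 / 0.4541 = 4.14 ppm.
FC to add: 4.14 − 0.7 = 3.44 mg/L as Cl₂.
Cl₂ equivalent: 3.44 mg/L × 271,000 L = 932.3 g.
Product at 14.7% available Cl: 932.3 / 0.147 = 6342 g.
Volume: 6342 g ÷ 1.09 g/mL = 5819 mL.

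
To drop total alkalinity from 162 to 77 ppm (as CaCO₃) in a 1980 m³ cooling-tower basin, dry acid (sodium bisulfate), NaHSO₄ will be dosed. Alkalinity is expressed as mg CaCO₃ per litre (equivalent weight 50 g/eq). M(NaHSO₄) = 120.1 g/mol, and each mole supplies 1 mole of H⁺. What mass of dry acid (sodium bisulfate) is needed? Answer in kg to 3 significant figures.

Volume: 1980 m³ = 1,980,000 L.
Alkalinity to neutralize: (162 − 77) = 85 mg/L as CaCO₃ × 1,980,000 L = 168,300 g as CaCO₃.
Equivalents of H⁺ required: 168,300 ÷ 50 g/eq = 3366 eq = 3366 mol NaHSO₄.
Mass of NaHSO₄: 3366 × 120.1 = 404,300 g.

404 kg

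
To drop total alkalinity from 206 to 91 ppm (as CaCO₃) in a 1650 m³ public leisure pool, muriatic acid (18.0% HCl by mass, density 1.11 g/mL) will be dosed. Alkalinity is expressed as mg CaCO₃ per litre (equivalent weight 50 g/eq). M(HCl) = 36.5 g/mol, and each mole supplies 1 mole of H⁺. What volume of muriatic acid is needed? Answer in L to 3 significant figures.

693 L

Volume: 1650 m³ = 1,650,000 L.
Alkalinity to neutralize: (206 − 91) = 115 mg/L as CaCO₃ × 1,650,000 L = 189,800 g as CaCO₃.
Equivalents of H⁺ required: 189,800 ÷ 50 g/eq = 3795 eq = 3795 mol HCl.
Mass of HCl: 3795 × 36.5 = 138,500 g.
Mass of 18.0% solution: 138,500 / 0.18 = 769,500 g.
Volume: 769,500 g ÷ 1.11 g/mL = 693,300 mL.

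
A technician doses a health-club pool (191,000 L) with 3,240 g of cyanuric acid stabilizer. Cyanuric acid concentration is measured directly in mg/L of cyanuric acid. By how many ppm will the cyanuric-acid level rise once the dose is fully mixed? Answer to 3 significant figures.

Rise: 3,240 g / 191,000 L × 1000 = 16.96 mg/L.

17.0 ppm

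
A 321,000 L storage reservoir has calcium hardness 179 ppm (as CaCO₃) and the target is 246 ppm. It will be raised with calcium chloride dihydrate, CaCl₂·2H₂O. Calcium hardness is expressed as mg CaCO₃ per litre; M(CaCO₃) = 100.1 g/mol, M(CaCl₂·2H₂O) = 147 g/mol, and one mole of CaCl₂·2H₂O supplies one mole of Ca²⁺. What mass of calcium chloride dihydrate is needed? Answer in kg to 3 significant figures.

Hardness to add: (246 − 179) = 67 mg/L as CaCO₃ × 321,000 L = 21,510 g as CaCO₃.
Moles of Ca²⁺ (1 mol Ca²⁺ ≡ 1 mol CaCO₃): 21,510 / 100.1 g/mol = 214.9 mol.
Mass of CaCl₂·2H₂O: 214.9 × 147 = 31,580 g.

31.6 kg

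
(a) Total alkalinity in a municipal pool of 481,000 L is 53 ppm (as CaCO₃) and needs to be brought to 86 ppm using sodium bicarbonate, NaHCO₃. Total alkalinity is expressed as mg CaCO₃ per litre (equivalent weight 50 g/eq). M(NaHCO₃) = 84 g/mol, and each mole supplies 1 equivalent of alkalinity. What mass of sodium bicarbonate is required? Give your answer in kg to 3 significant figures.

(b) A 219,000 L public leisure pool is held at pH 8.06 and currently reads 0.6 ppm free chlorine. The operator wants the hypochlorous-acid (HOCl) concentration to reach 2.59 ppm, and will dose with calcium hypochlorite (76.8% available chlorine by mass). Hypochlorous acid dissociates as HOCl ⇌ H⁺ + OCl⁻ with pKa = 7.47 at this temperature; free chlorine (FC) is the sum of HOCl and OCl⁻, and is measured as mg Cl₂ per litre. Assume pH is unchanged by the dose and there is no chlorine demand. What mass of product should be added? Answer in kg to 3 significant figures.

(a) 26.7 kg; (b) 3.44 kg

(a) Alkalinity to add: (86 − 53) = 33 mg/L as CaCO₃ × 481,000 L = 15,870 g as CaCO₃.
(a) Equivalents: 15,870 g ÷ 50 g/eq = 317.5 eq.
(a) NaHCO₃ supplies 1 eq per mole → 317.5 mol.
(a) Mass: 317.5 mol × 84 g/mol = 26,670 g.

(b) [OCl⁻]/[HOCl] = 10^(pH − pKa) = 10^(8.06 − 7.47) = 3.89; fraction as HOCl = 1/(1 + 3.89) = 0.2045.
(b) Free chlorine required for 2.59 ppm HOCl: 2.59 / 0.2045 = 12.67 ppm.
(b) FC to add: 12.67 − 0.6 = 12.07 mg/L as Cl₂.
(b) Cl₂ equivalent: 12.07 mg/L × 219,000 L = 2643 g.
(b) Product at 76.8% available Cl: 2643 / 0.768 = 3441 g.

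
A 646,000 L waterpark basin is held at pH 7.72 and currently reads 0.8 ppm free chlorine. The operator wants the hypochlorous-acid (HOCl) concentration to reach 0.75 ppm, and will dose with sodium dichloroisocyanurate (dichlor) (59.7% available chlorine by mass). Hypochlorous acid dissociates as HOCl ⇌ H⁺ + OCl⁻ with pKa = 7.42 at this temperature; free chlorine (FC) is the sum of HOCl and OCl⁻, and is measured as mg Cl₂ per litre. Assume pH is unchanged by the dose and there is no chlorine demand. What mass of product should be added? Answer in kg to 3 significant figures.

1.57 kg

[OCl⁻]/[HOCl] = 10^(pH − pKa) = 10^(7.72 − 7.42) = 1.995; fraction as HOCl = 1/(1 + 1.995) = 0.3339.
Free chlorine required for 0.75 ppm HOCl: 0.75 / 0.3339 = 2.246 ppm.
FC to add: 2.246 − 0.8 = 1.446 mg/L as Cl₂.
Cl₂ equivalent: 1.446 mg/L × 646,000 L = 934.4 g.
Product at 59.7% available Cl: 934.4 / 0.597 = 1565 g.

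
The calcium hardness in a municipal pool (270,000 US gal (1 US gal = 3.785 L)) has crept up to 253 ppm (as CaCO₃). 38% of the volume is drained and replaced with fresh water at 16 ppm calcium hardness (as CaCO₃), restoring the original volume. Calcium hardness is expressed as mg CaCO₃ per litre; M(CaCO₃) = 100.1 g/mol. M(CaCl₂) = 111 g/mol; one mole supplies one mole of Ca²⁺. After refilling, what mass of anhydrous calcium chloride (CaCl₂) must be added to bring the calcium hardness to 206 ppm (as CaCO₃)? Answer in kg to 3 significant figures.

Volume: 270,000 US gal × 3.785 L/gal = 1,021,950 L.
After draining 38% and refilling: 253 × 0.62 + 16 × 0.38 = 162.94 ppm.
Deficit to target: 206 − 162.94 = 43.06 mg/L.
As CaCO₃: 43.06 mg/L × 1,021,950 L = 44,010 g; ÷ 100.1 = 439.6 mol Ca²⁺.
Mass: 439.6 × 111 = 48,800 g.

48.8 kg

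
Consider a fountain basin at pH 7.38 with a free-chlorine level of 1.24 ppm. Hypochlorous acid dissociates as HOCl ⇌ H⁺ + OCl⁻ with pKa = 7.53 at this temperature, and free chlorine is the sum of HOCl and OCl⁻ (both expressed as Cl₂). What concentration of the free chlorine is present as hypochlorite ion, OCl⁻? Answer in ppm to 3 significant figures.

0.514 ppm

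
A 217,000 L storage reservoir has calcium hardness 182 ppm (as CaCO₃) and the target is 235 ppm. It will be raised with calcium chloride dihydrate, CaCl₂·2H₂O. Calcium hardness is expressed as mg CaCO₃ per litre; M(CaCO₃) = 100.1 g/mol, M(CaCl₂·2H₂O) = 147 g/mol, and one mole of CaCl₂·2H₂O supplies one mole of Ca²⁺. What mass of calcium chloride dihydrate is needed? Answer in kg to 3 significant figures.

Hardness to add: (235 − 182) = 53 mg/L as CaCO₃ × 217,000 L = 11,500 g as CaCO₃.
Moles of Ca²⁺ (1 mol Ca²⁺ ≡ 1 mol CaCO₃): 11,500 / 100.1 g/mol = 114.9 mol.
Mass of CaCl₂·2H₂O: 114.9 × 147 = 16,890 g.

16.9 kg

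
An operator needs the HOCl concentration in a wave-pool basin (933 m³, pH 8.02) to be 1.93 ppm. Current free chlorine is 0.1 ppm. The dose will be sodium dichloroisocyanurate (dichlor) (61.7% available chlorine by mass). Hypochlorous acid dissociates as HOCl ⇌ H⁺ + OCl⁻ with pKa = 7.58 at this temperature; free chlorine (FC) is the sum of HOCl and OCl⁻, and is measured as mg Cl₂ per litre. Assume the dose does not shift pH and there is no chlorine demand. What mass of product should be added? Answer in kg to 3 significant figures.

Volume: 933 m³ = 933,000 L.
[OCl⁻]/[HOCl] = 10^(pH − pKa) = 10^(8.02 − 7.58) = 2.754; fraction as HOCl = 1/(1 + 2.754) = 0.2664.
Free chlorine required for 1.93 ppm HOCl: 1.93 / 0.2664 = 7.246 ppm.
FC to add: 7.246 − 0.1 = 7.146 mg/L as Cl₂.
Cl₂ equivalent: 7.146 mg/L × 933,000 L = 6667 g.
Product at 61.7% available Cl: 6667 / 0.617 = 10,810 g.

10.8 kg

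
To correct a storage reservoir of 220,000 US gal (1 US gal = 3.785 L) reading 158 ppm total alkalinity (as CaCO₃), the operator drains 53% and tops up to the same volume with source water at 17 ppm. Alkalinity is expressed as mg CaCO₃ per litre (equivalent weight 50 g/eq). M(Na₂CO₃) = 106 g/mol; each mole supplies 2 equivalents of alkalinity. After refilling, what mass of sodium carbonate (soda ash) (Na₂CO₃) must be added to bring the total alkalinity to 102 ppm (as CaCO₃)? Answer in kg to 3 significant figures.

16.5 kg

Volume: 220,000 US gal × 3.785 L/gal = 832,700 L.
After draining 53% and refilling: 158 × 0.47 + 17 × 0.53 = 83.27 ppm.
Deficit to target: 102 − 83.27 = 18.73 mg/L.
As CaCO₃: 18.73 mg/L × 832,700 L = 15,600 g; ÷ 50 g/eq ÷ 2 = 156 mol Na₂CO₃.
Mass: 156 × 106 = 16,530 g.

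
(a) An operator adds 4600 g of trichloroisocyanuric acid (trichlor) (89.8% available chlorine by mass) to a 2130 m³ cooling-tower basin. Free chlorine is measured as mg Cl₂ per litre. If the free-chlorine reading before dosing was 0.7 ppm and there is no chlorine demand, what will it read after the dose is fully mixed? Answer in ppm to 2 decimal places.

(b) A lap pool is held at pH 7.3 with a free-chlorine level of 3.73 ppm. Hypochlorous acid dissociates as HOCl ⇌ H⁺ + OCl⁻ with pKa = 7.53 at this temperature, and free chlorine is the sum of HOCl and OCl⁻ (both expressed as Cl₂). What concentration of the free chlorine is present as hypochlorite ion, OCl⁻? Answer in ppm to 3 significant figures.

(a) 2.64 ppm; (b) 1.38 ppm

(a) Volume: 2130 m³ = 2,130,000 L.
(a) Available chlorine delivered: 4600 g × 0.898 = 4131 g as Cl₂.
(a) Concentration rise: 4131 g / 2,130,000 L = 1.939 mg/L = 1.94 ppm.
(a) Final FC: 0.7 + 1.94 = 2.64 ppm.

(b) [OCl⁻]/[HOCl] = 10^(pH − pKa) = 10^(7.3 − 7.53) = 10^-0.23 = 0.5888.
(b) Fraction as HOCl = 1 / (1 + 0.5888) = 0.6294.
(b) OCl⁻ = (1 − 0.6294) × 3.73 ppm = 1.382 ppm.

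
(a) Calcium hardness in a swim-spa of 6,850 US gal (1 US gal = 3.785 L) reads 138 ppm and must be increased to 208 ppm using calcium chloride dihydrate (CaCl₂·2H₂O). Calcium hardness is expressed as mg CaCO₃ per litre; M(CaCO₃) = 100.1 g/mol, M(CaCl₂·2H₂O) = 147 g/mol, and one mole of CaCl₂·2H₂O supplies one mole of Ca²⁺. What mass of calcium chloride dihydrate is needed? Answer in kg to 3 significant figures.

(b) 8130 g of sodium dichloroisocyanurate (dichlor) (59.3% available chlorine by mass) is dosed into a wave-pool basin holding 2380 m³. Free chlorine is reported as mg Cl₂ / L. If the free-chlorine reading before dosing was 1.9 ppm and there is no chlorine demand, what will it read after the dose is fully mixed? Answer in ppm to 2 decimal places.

(a) Volume: 6,850 US gal × 3.785 L/gal = 25,927 L.
(a) Hardness to add: (208 − 138) = 70 mg/L as CaCO₃ × 25,927 L = 1815 g as CaCO₃.
(a) Moles of Ca²⁺ (1 mol Ca²⁺ ≡ 1 mol CaCO₃): 1815 / 100.1 g/mol = 18.13 mol.
(a) Mass of CaCl₂·2H₂O: 18.13 × 147 = 2665 g.

(b) Volume: 2380 m³ = 2,380,000 L.
(b) Available chlorine delivered: 8130 g × 0.593 = 4821 g as Cl₂.
(b) Concentration rise: 4821 g / 2,380,000 L = 2.026 mg/L = 2.03 ppm.
(b) Final FC: 1.9 + 2.03 = 3.93 ppm.

(a) 2.67 kg; (b) 3.93 ppm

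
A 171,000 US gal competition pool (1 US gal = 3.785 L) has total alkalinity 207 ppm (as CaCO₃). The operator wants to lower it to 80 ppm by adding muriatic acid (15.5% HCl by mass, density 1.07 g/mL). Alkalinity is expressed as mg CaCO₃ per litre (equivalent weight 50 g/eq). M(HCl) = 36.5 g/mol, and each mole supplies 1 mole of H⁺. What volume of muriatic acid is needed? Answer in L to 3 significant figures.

362 L

Volume: 171,000 US gal × 3.785 L/gal = 647,235 L.
Alkalinity to neutralize: (207 − 80) = 127 mg/L as CaCO₃ × 647,235 L = 82,200 g as CaCO₃.
Equivalents of H⁺ required: 82,200 ÷ 50 g/eq = 1644 eq = 1644 mol HCl.
Mass of HCl: 1644 × 36.5 = 60,010 g.
Mass of 15.5% solution: 60,010 / 0.155 = 387,100 g.
Volume: 387,100 g ÷ 1.07 g/mL = 361,800 mL.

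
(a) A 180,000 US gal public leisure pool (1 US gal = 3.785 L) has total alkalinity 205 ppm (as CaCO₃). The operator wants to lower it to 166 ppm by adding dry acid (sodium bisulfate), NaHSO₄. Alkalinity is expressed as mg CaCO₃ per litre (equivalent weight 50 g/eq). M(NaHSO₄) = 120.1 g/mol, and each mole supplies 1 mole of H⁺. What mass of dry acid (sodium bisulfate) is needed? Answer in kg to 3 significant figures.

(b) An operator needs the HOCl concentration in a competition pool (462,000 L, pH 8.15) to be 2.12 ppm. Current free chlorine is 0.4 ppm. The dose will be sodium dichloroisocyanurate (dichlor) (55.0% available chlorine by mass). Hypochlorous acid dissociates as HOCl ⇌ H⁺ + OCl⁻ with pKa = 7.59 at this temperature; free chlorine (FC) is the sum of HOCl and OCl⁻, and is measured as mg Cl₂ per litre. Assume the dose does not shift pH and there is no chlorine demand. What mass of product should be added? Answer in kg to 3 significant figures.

(a) Volume: 180,000 US gal × 3.785 L/gal = 681,300 L.
(a) Alkalinity to neutralize: (205 − 166) = 39 mg/L as CaCO₃ × 681,300 L = 26,570 g as CaCO₃.
(a) Equivalents of H⁺ required: 26,570 ÷ 50 g/eq = 531.4 eq = 531.4 mol NaHSO₄.
(a) Mass of NaHSO₄: 531.4 × 120.1 = 63,820 g.

(b) [OCl⁻]/[HOCl] = 10^(pH − pKa) = 10^(8.15 − 7.59) = 3.631; fraction as HOCl = 1/(1 + 3.631) = 0.2159.
(b) Free chlorine required for 2.12 ppm HOCl: 2.12 / 0.2159 = 9.817 ppm.
(b) FC to add: 9.817 − 0.4 = 9.417 mg/L as Cl₂.
(b) Cl₂ equivalent: 9.417 mg/L × 462,000 L = 4351 g.
(b) Product at 55.0% available Cl: 4351 / 0.55 = 7910 g.

(a) 63.8 kg; (b) 7.91 kg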